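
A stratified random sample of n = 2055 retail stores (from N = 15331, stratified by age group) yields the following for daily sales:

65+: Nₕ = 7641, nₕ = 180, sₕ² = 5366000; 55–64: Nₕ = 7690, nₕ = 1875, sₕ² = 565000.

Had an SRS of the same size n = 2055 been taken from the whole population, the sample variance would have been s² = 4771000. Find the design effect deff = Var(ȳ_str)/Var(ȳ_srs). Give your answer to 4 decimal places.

Var(ȳ_str) = Σ Wₕ²(1−fₕ)sₕ²/nₕ with Wₕ = Nₕ/15331:
  65+: (7641/15331)²·(1−180/7641)·5366000/180 = 7230.7681
  55–64: (7690/15331)²·(1−1875/7690)·565000/1875 = 57.330043
  → Var(ȳ_str) = 7288.0981.
Var(ȳ_srs) = (1 − 2055/15331)·4771000/2055 = 2010.455.
deff = 7288.0981 / 2010.455 = 3.6251.

3.6251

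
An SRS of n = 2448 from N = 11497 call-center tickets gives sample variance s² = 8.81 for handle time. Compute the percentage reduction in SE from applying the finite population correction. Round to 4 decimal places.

f = n/N = 2448/11497 = 0.21292511.
SE_no-fpc = √(s²/n) = 0.059990468; SE_fpc = √((1−f)s²/n) = 0.053221888.
Ratio = √(1−f) = 0.88717241. Reduction = 100·(1 − 0.88717241) = 11.2828%.

11.2828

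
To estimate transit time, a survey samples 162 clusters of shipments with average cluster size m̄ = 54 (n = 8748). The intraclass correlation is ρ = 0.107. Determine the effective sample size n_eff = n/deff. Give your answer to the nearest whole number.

1311

deff = 1 + (54 − 1)·0.107 = 1 + 5.671 = 6.671.
n_eff = 8748 / 6.671 = 1311.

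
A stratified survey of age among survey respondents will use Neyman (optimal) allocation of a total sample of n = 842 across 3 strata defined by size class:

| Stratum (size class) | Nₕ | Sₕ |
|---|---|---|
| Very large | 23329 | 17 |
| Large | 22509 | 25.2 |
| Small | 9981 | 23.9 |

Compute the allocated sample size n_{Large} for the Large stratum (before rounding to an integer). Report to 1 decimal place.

Neyman allocation: nₕ = n·NₕSₕ / Σⱼ NⱼSⱼ.
Σ NⱼSⱼ = 23329·17 + 22509·25.2 + 9981·23.9 = 1.2023657 × 10^6.
n_{Large} = 842·22509·25.2 / (1.2023657 × 10^6) = 397.2.

397.2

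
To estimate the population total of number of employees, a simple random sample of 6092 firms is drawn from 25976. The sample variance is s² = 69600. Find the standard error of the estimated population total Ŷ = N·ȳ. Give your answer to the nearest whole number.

Var(Ŷ) = N²·Var(ȳ) = N²·(1 − n/N)·s²/n.
f = 6092/25976 = 0.23452418; Var(ȳ) = 0.76547582·69600/6092 = 8.7454231.
Var(Ŷ) = 25976² · 8.7454231 = 5.9009968 × 10^9.
SE(Ŷ) = √(5.9009968 × 10^9) = 76818.

76818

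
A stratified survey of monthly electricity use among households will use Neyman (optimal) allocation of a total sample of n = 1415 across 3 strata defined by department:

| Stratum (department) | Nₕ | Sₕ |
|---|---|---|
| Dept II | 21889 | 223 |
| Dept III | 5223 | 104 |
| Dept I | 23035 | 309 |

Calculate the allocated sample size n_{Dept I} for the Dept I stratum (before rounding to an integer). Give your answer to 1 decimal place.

Neyman allocation: nₕ = n·NₕSₕ / Σⱼ NⱼSⱼ.
Σ NⱼSⱼ = 21889·223 + 5223·104 + 23035·309 = 1.2542254 × 10^7.
n_{Dept I} = 1415·23035·309 / (1.2542254 × 10^7) = 803.0.

803.0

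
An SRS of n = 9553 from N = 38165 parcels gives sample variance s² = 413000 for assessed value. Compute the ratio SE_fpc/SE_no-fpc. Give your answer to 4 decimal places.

f = n/N = 9553/38165 = 0.25030787.
SE_no-fpc = √(s²/n) = 6.575142; SE_fpc = √((1−f)s²/n) = 5.6930712.
Ratio = √(1−f) = 0.86584763.

0.8658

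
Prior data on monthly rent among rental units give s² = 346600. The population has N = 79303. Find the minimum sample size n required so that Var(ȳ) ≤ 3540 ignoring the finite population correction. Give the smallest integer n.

Without fpc, n₀ = s²/D = 346600/3540 = 97.9096.
Rounding up, n = 98.

98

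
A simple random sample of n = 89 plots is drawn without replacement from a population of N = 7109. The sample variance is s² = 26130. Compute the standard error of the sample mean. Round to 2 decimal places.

Under SRS without replacement, Var(ȳ) = (1 − f)·s²/n with f = n/N = 89/7109 = 0.01251934.
Var(ȳ) = (1 − 0.01251934)·26130/89 = 0.98748066·293.59551 = 289.91988.
SE(ȳ) = √(289.91988) = 17.03.

17.03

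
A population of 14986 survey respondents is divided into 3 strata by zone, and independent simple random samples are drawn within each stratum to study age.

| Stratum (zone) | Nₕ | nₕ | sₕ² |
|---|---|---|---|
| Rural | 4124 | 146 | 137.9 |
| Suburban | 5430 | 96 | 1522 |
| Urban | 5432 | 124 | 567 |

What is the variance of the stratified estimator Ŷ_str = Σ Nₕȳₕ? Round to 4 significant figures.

6.065 × 10^8

Var(Ŷ_str) = Σₕ Nₕ²(1 − fₕ)sₕ²/nₕ.
Rural: 4124²·(1 − 146/4124)·137.9/146 = 1.5495116 × 10^7.
Suburban: 5430²·(1 − 96/5430)·1522/96 = 4.5919406 × 10^8.
Urban: 5432²·(1 − 124/5432)·567/124 = 1.3184147 × 10^8.
Sum = 6.0653065 × 10^8.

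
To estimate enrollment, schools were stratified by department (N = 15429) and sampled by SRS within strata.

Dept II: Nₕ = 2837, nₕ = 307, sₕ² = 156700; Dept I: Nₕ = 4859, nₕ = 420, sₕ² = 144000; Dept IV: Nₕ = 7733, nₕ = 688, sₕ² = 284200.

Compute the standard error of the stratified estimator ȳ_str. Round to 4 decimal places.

11.8739

Var(ȳ_str) = Σₕ Wₕ²(1 − fₕ)sₕ²/nₕ with Wₕ = Nₕ/N, N = 15429.
Dept II: Wₕ = 0.18387452; term = 0.18387452²·(1 − 0.10821290)·156700/307 = 15.389869.
Dept I: Wₕ = 0.31492644; term = 0.31492644²·(1 − 0.08643754)·144000/420 = 31.064881.
Dept IV: Wₕ = 0.50119904; term = 0.50119904²·(1 − 0.08896935)·284200/688 = 94.534229.
Sum = 140.98898.
SE = √(140.98898) = 11.8739.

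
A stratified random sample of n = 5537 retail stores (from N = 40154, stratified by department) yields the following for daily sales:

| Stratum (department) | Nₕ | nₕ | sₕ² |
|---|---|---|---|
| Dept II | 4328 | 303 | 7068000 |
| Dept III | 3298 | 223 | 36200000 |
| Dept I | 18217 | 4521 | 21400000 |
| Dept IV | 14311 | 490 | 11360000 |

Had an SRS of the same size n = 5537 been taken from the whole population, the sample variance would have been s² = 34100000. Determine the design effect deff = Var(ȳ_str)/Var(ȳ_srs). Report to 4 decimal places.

0.9134

Var(ȳ_str) = Σ Wₕ²(1−fₕ)sₕ²/nₕ with Wₕ = Nₕ/40154:
  Dept II: (4328/40154)²·(1−303/4328)·7068000/303 = 252.02836
  Dept III: (3298/40154)²·(1−223/3298)·36200000/223 = 1021.0379
  Dept I: (18217/40154)²·(1−4521/18217)·21400000/4521 = 732.47405
  Dept IV: (14311/40154)²·(1−490/14311)·11360000/490 = 2844.0293
  → Var(ȳ_str) = 4849.5696.
Var(ȳ_srs) = (1 − 5537/40154)·34100000/5537 = 5309.3392.
deff = 4849.5696 / 5309.3392 = 0.9134.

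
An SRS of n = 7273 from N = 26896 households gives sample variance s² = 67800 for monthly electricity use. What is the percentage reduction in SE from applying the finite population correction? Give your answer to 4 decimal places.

f = n/N = 7273/26896 = 0.27041196.
SE_no-fpc = √(s²/n) = 3.0532197; SE_fpc = √((1−f)s²/n) = 2.6079359.
Ratio = √(1−f) = 0.85415926. Reduction = 100·(1 − 0.85415926) = 14.5841%.

14.5841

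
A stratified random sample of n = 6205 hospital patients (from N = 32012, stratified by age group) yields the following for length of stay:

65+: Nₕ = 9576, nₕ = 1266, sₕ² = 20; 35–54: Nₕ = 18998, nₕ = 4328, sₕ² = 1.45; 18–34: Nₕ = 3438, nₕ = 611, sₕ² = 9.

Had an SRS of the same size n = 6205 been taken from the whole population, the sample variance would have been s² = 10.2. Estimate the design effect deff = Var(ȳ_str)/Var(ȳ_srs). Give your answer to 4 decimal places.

Var(ȳ_str) = Σ Wₕ²(1−fₕ)sₕ²/nₕ with Wₕ = Nₕ/32012:
  65+: (9576/32012)²·(1−1266/9576)·20/1266 = 0.0012267493
  35–54: (18998/32012)²·(1−4328/18998)·1.45/4328 = 9.1115682 × 10^-5
  18–34: (3438/32012)²·(1−611/3438)·9/611 = 1.3970352 × 10^-4
  → Var(ȳ_str) = 0.0014575685.
Var(ȳ_srs) = (1 − 6205/32012)·10.2/6205 = 0.0013252051.
deff = 0.0014575685 / 0.0013252051 = 1.0999.

1.0999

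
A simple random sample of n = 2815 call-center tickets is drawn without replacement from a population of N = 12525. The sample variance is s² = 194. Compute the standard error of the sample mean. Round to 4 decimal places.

Under SRS without replacement, Var(ȳ) = (1 − f)·s²/n with f = n/N = 2815/12525 = 0.22475050.
Var(ȳ) = (1 − 0.22475050)·194/2815 = 0.77524950·0.068916519 = 0.053427497.
SE(ȳ) = √(0.053427497) = 0.2311.

0.2311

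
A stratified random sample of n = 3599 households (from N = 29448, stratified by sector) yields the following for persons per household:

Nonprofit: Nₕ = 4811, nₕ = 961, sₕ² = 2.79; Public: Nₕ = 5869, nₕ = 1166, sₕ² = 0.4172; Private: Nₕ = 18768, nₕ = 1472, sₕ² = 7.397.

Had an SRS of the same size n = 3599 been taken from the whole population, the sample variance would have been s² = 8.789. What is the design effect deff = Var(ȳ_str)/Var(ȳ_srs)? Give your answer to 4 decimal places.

0.9118

Var(ȳ_str) = Σ Wₕ²(1−fₕ)sₕ²/nₕ with Wₕ = Nₕ/29448:
  Nonprofit: (4811/29448)²·(1−961/4811)·2.79/961 = 6.2010509 × 10^-5
  Public: (5869/29448)²·(1−1166/5869)·0.4172/1166 = 1.1388676 × 10^-5
  Private: (18768/29448)²·(1−1472/18768)·7.397/1472 = 0.001881048
  → Var(ȳ_str) = 0.0019544472.
Var(ȳ_srs) = (1 − 3599/29448)·8.789/3599 = 0.0021436089.
deff = 0.0019544472 / 0.0021436089 = 0.9118.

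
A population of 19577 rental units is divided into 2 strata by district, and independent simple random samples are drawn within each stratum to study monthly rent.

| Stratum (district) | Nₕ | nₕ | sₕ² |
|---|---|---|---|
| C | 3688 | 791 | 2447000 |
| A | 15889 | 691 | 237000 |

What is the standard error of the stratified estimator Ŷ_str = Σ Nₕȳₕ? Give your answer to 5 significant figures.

340400

Var(Ŷ_str) = Σₕ Nₕ²(1 − fₕ)sₕ²/nₕ.
C: 3688²·(1 − 791/3688)·2447000/791 = 3.3051935 × 10^10.
A: 15889²·(1 − 691/15889)·237000/691 = 8.2823447 × 10^10.
Sum = 1.1587538 × 10^11.
SE = √(1.1587538 × 10^11) = 340400.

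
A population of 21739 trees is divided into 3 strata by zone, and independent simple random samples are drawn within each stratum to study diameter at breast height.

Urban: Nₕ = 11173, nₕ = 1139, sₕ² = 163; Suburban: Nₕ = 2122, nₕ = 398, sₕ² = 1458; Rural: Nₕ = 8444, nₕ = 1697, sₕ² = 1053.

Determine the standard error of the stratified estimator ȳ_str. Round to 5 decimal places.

0.37029

Var(ȳ_str) = Σₕ Wₕ²(1 − fₕ)sₕ²/nₕ with Wₕ = Nₕ/N, N = 21739.
Urban: Wₕ = 0.51396108; term = 0.51396108²·(1 − 0.10194218)·163/1139 = 0.03394913.
Suburban: Wₕ = 0.09761259; term = 0.09761259²·(1 − 0.18755891)·1458/398 = 0.028358155.
Rural: Wₕ = 0.38842633; term = 0.38842633²·(1 − 0.20097110)·1053/1697 = 0.074804261.
Sum = 0.13711155.
SE = √(0.13711155) = 0.37029.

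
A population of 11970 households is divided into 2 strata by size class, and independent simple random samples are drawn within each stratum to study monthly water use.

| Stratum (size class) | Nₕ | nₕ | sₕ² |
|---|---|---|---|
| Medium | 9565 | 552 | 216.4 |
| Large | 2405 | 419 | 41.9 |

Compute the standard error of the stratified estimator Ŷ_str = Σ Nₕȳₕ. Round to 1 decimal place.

5854.4

Var(Ŷ_str) = Σₕ Nₕ²(1 − fₕ)sₕ²/nₕ.
Medium: 9565²·(1 − 552/9565)·216.4/552 = 3.3796562 × 10^7.
Large: 2405²·(1 − 419/2405)·41.9/419 = 477633.
Sum = 3.4274195 × 10^7.
SE = √(3.4274195 × 10^7) = 5854.4.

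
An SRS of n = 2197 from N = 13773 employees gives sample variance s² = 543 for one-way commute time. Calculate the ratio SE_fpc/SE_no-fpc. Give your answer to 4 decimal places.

f = n/N = 2197/13773 = 0.15951499.
SE_no-fpc = √(s²/n) = 0.49714707; SE_fpc = √((1−f)s²/n) = 0.45577434.
Ratio = √(1−f) = 0.91677969.

0.9168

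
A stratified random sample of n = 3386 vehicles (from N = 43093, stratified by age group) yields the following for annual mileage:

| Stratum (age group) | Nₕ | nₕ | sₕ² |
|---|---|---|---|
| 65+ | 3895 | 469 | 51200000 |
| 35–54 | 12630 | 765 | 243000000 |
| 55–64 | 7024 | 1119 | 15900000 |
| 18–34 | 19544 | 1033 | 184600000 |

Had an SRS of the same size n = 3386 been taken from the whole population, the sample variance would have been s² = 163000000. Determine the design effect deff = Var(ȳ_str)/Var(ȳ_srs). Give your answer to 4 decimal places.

1.3876

Var(ȳ_str) = Σ Wₕ²(1−fₕ)sₕ²/nₕ with Wₕ = Nₕ/43093:
  65+: (3895/43093)²·(1−469/3895)·51200000/469 = 784.47387
  35–54: (12630/43093)²·(1−765/12630)·243000000/765 = 25633.179
  55–64: (7024/43093)²·(1−1119/7024)·15900000/1119 = 317.36424
  18–34: (19544/43093)²·(1−1033/19544)·184600000/1033 = 34814.587
  → Var(ȳ_str) = 61549.604.
Var(ȳ_srs) = (1 − 3386/43093)·163000000/3386 = 44356.881.
deff = 61549.604 / 44356.881 = 1.3876.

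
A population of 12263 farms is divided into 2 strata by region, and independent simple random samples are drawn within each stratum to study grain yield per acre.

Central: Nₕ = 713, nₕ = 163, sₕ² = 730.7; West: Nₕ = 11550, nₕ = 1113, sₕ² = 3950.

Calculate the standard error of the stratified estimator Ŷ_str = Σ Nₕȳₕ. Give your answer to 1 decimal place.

Var(Ŷ_str) = Σₕ Nₕ²(1 − fₕ)sₕ²/nₕ.
Central: 713²·(1 − 163/713)·730.7/163 = 1.7579387 × 10^6.
West: 11550²·(1 − 1113/11550)·3950/1113 = 4.2781854 × 10^8.
Sum = 4.2957648 × 10^8.
SE = √(4.2957648 × 10^8) = 20726.2.

20726.2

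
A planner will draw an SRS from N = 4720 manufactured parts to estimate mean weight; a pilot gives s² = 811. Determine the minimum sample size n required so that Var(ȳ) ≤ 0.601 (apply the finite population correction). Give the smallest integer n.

1050

Without fpc, n₀ = s²/D = 811/0.601 = 1349.4176.
With fpc, (1 − n/N)·s²/n ≤ D requires n ≥ n₀/(1 + n₀/N) = 1349.4176/(1 + 1349.4176/4720) = 1049.4007.
Rounding up, n = 1050.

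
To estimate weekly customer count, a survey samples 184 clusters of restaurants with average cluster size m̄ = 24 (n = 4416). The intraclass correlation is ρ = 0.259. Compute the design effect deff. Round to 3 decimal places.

6.957

deff = 1 + (24 − 1)·0.259 = 1 + 5.957 = 6.957.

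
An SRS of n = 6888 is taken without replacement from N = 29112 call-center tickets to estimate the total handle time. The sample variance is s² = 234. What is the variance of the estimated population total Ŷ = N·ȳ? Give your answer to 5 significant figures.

2.1979 × 10^7

Var(Ŷ) = N²·Var(ȳ) = N²·(1 − n/N)·s²/n.
f = 6888/29112 = 0.23660346; Var(ȳ) = 0.76339654·234/6888 = 0.025934203.
Var(Ŷ) = 29112² · 0.025934203 = 2.1979459 × 10^7.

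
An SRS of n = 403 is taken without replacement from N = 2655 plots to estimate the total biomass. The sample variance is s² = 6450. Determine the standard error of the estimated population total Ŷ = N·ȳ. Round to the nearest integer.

9782

Var(Ŷ) = N²·Var(ȳ) = N²·(1 − n/N)·s²/n.
f = 403/2655 = 0.15178908; Var(ȳ) = 0.84821092·6450/403 = 13.575584.
Var(Ŷ) = 2655² · 13.575584 = 9.5694631 × 10^7.
SE(Ŷ) = √(9.5694631 × 10^7) = 9782.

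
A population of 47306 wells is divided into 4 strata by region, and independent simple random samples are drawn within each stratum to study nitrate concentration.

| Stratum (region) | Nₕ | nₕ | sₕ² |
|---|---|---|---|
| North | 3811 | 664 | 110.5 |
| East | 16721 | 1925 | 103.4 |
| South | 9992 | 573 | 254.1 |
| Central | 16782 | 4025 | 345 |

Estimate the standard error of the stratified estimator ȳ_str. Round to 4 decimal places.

0.1835

Var(ȳ_str) = Σₕ Wₕ²(1 − fₕ)sₕ²/nₕ with Wₕ = Nₕ/N, N = 47306.
North: Wₕ = 0.08056061; term = 0.08056061²·(1 − 0.17423248)·110.5/664 = 8.9186154 × 10^-4.
East: Wₕ = 0.35346468; term = 0.35346468²·(1 − 0.11512469)·103.4/1925 = 0.0059383244.
South: Wₕ = 0.21122056; term = 0.21122056²·(1 − 0.05734588)·254.1/573 = 0.018649827.
Central: Wₕ = 0.35475415; term = 0.35475415²·(1 − 0.23984031)·345/4025 = 0.0081999844.
Sum = 0.033679997.
SE = √(0.033679997) = 0.1835.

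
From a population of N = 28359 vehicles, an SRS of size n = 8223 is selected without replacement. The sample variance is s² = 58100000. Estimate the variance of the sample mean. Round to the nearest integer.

5017

Under SRS without replacement, Var(ȳ) = (1 − f)·s²/n with f = n/N = 8223/28359 = 0.28996086.
Var(ȳ) = (1 − 0.28996086)·58100000/8223 = 0.71003914·7065.5479 = 5016.8155.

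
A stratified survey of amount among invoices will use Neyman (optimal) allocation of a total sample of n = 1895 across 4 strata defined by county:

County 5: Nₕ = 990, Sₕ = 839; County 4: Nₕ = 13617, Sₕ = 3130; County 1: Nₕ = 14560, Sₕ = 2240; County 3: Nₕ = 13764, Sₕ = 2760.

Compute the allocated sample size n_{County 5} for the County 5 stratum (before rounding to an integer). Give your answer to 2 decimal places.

Neyman allocation: nₕ = n·NₕSₕ / Σⱼ NⱼSⱼ.
Σ NⱼSⱼ = 990·839 + 13617·3130 + 14560·2240 + 13764·2760 = 1.1405486 × 10^8.
n_{County 5} = 1895·990·839 / (1.1405486 × 10^8) = 13.80.

13.80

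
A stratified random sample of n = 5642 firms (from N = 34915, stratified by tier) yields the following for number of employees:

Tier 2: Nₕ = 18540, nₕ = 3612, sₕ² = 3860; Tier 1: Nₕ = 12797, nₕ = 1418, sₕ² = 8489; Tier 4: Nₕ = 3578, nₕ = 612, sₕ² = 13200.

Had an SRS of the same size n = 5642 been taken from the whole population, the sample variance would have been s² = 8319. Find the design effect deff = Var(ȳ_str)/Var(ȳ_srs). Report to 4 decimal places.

0.9266

Var(ȳ_str) = Σ Wₕ²(1−fₕ)sₕ²/nₕ with Wₕ = Nₕ/34915:
  Tier 2: (18540/34915)²·(1−3612/18540)·3860/3612 = 0.24262013
  Tier 1: (12797/34915)²·(1−1418/12797)·8489/1418 = 0.7151028
  Tier 4: (3578/34915)²·(1−612/3578)·13200/612 = 0.18776295
  → Var(ȳ_str) = 1.1454859.
Var(ȳ_srs) = (1 − 5642/34915)·8319/5642 = 1.2362128.
deff = 1.1454859 / 1.2362128 = 0.9266.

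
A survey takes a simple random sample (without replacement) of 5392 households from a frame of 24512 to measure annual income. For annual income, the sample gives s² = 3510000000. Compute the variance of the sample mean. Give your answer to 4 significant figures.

Under SRS without replacement, Var(ȳ) = (1 − f)·s²/n with f = n/N = 5392/24512 = 0.21997389.
Var(ȳ) = (1 − 0.21997389)·3510000000/5392 = 0.78002611·650964.39 = 507769.22.

507800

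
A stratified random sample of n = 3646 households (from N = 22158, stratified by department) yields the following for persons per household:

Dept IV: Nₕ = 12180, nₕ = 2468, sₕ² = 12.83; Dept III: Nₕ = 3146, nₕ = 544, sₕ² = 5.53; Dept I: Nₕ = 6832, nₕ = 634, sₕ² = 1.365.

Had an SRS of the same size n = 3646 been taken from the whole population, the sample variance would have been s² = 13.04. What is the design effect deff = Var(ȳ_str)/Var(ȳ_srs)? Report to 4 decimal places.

0.5380

Var(ȳ_str) = Σ Wₕ²(1−fₕ)sₕ²/nₕ with Wₕ = Nₕ/22158:
  Dept IV: (12180/22158)²·(1−2468/12180)·12.83/2468 = 0.001252496
  Dept III: (3146/22158)²·(1−544/3146)·5.53/544 = 1.6948494 × 10^-4
  Dept I: (6832/22158)²·(1−634/6832)·1.365/634 = 1.8568709 × 10^-4
  → Var(ȳ_str) = 0.001607668.
Var(ȳ_srs) = (1 − 3646/22158)·13.04/3646 = 0.0029880214.
deff = 0.001607668 / 0.0029880214 = 0.5380.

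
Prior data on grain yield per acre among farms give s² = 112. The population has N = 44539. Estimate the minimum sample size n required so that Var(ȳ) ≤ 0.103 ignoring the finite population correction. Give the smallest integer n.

Without fpc, n₀ = s²/D = 112/0.103 = 1087.3786.
Rounding up, n = 1088.

1088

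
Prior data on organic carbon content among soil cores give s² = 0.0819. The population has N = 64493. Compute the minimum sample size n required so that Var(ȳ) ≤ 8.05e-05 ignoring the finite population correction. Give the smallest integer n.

1018

Without fpc, n₀ = s²/D = 0.0819/8.05e-05 = 1017.3913.
Rounding up, n = 1018.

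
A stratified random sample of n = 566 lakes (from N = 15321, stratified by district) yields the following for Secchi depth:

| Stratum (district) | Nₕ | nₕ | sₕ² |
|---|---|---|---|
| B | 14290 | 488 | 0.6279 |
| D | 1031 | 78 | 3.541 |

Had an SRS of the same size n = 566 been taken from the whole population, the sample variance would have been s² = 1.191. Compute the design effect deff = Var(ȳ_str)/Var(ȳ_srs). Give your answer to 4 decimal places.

0.6273

Var(ȳ_str) = Σ Wₕ²(1−fₕ)sₕ²/nₕ with Wₕ = Nₕ/15321:
  B: (14290/15321)²·(1−488/14290)·0.6279/488 = 0.001081112
  D: (1031/15321)²·(1−78/1031)·3.541/78 = 1.9002409 × 10^-4
  → Var(ȳ_str) = 0.0012711361.
Var(ȳ_srs) = (1 − 566/15321)·1.191/566 = 0.0020265038.
deff = 0.0012711361 / 0.0020265038 = 0.6273.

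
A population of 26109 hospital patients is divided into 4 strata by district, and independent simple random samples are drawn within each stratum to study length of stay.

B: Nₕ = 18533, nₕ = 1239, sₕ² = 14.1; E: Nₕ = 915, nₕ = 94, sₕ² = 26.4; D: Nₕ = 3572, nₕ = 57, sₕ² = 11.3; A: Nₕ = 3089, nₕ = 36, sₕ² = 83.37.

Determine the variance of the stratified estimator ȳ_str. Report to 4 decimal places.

Var(ȳ_str) = Σₕ Wₕ²(1 − fₕ)sₕ²/nₕ with Wₕ = Nₕ/N, N = 26109.
B: Wₕ = 0.70983186; term = 0.70983186²·(1 − 0.06685372)·14.1/1239 = 0.0053506742.
E: Wₕ = 0.03504539; term = 0.03504539²·(1 − 0.10273224)·26.4/94 = 3.0949943 × 10^-4.
D: Wₕ = 0.13681106; term = 0.13681106²·(1 − 0.01595745)·11.3/57 = 0.003651404.
A: Wₕ = 0.11831169; term = 0.11831169²·(1 − 0.01165426)·83.37/36 = 0.032038453.
Sum = 0.041350031.

0.0414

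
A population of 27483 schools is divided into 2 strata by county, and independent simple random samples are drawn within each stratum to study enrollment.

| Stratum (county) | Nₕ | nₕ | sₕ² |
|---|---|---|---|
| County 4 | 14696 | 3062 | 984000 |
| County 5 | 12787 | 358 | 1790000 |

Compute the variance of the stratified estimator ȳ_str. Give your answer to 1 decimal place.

Var(ȳ_str) = Σₕ Wₕ²(1 − fₕ)sₕ²/nₕ with Wₕ = Nₕ/N, N = 27483.
County 4: Wₕ = 0.53473056; term = 0.53473056²·(1 − 0.20835602)·984000/3062 = 72.742771.
County 5: Wₕ = 0.46526944; term = 0.46526944²·(1 − 0.02799718)·1790000/358 = 1052.0747.
Sum = 1124.8175.

1124.8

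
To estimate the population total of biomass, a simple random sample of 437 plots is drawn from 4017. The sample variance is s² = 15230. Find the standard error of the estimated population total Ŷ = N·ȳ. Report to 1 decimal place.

Var(Ŷ) = N²·Var(ȳ) = N²·(1 − n/N)·s²/n.
f = 437/4017 = 0.10878765; Var(ȳ) = 0.89121235·15230/437 = 31.059872.
Var(Ŷ) = 4017² · 31.059872 = 5.0119107 × 10^8.
SE(Ŷ) = √(5.0119107 × 10^8) = 22387.3.

22387.3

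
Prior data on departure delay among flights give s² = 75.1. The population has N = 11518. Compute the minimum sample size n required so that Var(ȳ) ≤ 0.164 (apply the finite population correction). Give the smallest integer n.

Without fpc, n₀ = s²/D = 75.1/0.164 = 457.9268.
With fpc, (1 − n/N)·s²/n ≤ D requires n ≥ n₀/(1 + n₀/N) = 457.9268/(1 + 457.9268/11518) = 440.4169.
Rounding up, n = 441.

441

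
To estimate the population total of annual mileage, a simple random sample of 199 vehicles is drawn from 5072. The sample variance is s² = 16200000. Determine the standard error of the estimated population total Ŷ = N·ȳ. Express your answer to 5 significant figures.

Var(Ŷ) = N²·Var(ȳ) = N²·(1 − n/N)·s²/n.
f = 199/5072 = 0.03923502; Var(ȳ) = 0.96076498·16200000/199 = 78213.029.
Var(Ŷ) = 5072² · 78213.029 = 2.0120446 × 10^12.
SE(Ŷ) = √(2.0120446 × 10^12) = 1.4185 × 10^6.

1.4185 × 10^6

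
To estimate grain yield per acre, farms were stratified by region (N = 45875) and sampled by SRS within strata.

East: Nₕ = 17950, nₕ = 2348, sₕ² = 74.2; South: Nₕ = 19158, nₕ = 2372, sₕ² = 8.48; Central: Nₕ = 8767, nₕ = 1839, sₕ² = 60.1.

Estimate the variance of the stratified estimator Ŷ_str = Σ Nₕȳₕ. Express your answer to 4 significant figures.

1.198 × 10^7

Var(Ŷ_str) = Σₕ Nₕ²(1 − fₕ)sₕ²/nₕ.
East: 17950²·(1 − 2348/17950)·74.2/2348 = 8.8501481 × 10^6.
South: 19158²·(1 − 2372/19158)·8.48/2372 = 1.1496842 × 10^6.
Central: 8767²·(1 − 1839/8767)·60.1/1839 = 1.9849594 × 10^6.
Sum = 1.1984792 × 10^7.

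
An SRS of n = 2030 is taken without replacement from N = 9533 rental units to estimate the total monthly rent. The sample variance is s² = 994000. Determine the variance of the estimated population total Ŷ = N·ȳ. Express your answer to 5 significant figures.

3.5023 × 10^10

Var(Ŷ) = N²·Var(ȳ) = N²·(1 − n/N)·s²/n.
f = 2030/9533 = 0.21294451; Var(ȳ) = 0.78705549·994000/2030 = 385.38579.
Var(Ŷ) = 9533² · 385.38579 = 3.5023124 × 10^10.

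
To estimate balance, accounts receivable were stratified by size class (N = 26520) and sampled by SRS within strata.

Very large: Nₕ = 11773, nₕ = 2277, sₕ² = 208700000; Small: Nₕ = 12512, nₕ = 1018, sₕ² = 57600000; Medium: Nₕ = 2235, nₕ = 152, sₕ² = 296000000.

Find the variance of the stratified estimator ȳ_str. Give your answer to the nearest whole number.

Var(ȳ_str) = Σₕ Wₕ²(1 − fₕ)sₕ²/nₕ with Wₕ = Nₕ/N, N = 26520.
Very large: Wₕ = 0.44392911; term = 0.44392911²·(1 − 0.19340865)·208700000/2277 = 14569.352.
Small: Wₕ = 0.47179487; term = 0.47179487²·(1 − 0.08136189)·57600000/1018 = 11569.793.
Medium: Wₕ = 0.08427602; term = 0.08427602²·(1 − 0.06800895)·296000000/152 = 12890.444.
Sum = 39029.589.

39030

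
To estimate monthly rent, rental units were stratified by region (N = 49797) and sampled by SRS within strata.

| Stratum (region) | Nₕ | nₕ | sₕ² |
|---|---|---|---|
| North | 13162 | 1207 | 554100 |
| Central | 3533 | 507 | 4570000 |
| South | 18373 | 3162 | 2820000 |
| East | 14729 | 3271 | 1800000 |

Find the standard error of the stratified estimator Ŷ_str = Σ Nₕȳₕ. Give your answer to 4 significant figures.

714600

Var(Ŷ_str) = Σₕ Nₕ²(1 − fₕ)sₕ²/nₕ.
North: 13162²·(1 − 1207/13162)·554100/1207 = 7.2235777 × 10^10.
Central: 3533²·(1 − 507/3533)·4570000/507 = 9.6365328 × 10^10.
South: 18373²·(1 − 3162/18373)·2820000/3162 = 2.4924421 × 10^11.
East: 14729²·(1 − 3271/14729)·1800000/3271 = 9.28697 × 10^10.
Sum = 5.1071502 × 10^11.
SE = √(5.1071502 × 10^11) = 714600.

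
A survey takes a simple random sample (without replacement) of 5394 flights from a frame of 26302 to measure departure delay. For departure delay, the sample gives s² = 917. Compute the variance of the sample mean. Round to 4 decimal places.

0.1351

Under SRS without replacement, Var(ȳ) = (1 − f)·s²/n with f = n/N = 5394/26302 = 0.20507946.
Var(ȳ) = (1 − 0.20507946)·917/5394 = 0.79492054·0.17000371 = 0.13513944.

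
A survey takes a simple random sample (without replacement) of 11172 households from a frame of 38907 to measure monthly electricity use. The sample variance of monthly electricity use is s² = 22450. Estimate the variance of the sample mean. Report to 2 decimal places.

Under SRS without replacement, Var(ȳ) = (1 − f)·s²/n with f = n/N = 11172/38907 = 0.28714627.
Var(ȳ) = (1 − 0.28714627)·22450/11172 = 0.71285373·2.009488 = 1.432471.

1.43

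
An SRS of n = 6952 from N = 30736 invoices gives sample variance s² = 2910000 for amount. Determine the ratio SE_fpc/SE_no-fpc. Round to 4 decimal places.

f = n/N = 6952/30736 = 0.22618428.
SE_no-fpc = √(s²/n) = 20.45934; SE_fpc = √((1−f)s²/n) = 17.997426.
Ratio = √(1−f) = 0.87966796.

0.8797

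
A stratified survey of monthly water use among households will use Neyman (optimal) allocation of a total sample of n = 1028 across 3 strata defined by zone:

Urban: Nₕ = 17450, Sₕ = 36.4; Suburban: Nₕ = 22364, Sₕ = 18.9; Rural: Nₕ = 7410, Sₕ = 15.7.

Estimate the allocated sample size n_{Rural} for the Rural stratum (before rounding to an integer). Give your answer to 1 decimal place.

Neyman allocation: nₕ = n·NₕSₕ / Σⱼ NⱼSⱼ.
Σ NⱼSⱼ = 17450·36.4 + 22364·18.9 + 7410·15.7 = 1.1741966 × 10^6.
n_{Rural} = 1028·7410·15.7 / (1.1741966 × 10^6) = 101.9.

101.9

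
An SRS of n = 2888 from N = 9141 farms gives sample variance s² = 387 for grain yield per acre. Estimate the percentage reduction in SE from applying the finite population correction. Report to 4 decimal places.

17.2920

f = n/N = 2888/9141 = 0.31593918.
SE_no-fpc = √(s²/n) = 0.36606389; SE_fpc = √((1−f)s²/n) = 0.30276401.
Ratio = √(1−f) = 0.82707970. Reduction = 100·(1 − 0.82707970) = 17.2920%.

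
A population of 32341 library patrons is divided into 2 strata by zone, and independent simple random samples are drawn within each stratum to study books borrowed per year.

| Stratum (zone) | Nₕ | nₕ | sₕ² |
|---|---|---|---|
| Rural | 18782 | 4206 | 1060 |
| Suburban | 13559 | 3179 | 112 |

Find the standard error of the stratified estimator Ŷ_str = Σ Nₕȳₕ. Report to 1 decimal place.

8599.6

Var(Ŷ_str) = Σₕ Nₕ²(1 − fₕ)sₕ²/nₕ.
Rural: 18782²·(1 − 4206/18782)·1060/4206 = 6.8994869 × 10^7.
Suburban: 13559²·(1 − 3179/13559)·112/3179 = 4.958525 × 10^6.
Sum = 7.3953394 × 10^7.
SE = √(7.3953394 × 10^7) = 8599.6.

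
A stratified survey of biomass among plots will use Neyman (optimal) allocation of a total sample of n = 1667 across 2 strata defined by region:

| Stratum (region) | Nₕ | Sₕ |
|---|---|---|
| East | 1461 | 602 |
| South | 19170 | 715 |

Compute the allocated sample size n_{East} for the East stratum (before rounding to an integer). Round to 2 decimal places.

Neyman allocation: nₕ = n·NₕSₕ / Σⱼ NⱼSⱼ.
Σ NⱼSⱼ = 1461·602 + 19170·715 = 1.4586072 × 10^7.
n_{East} = 1667·1461·602 / (1.4586072 × 10^7) = 100.52.

100.52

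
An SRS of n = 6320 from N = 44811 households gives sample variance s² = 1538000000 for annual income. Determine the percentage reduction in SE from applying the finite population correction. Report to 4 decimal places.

7.3197

f = n/N = 6320/44811 = 0.14103680.
SE_no-fpc = √(s²/n) = 493.30967; SE_fpc = √((1−f)s²/n) = 457.20072.
Ratio = √(1−f) = 0.92680268. Reduction = 100·(1 − 0.92680268) = 7.3197%.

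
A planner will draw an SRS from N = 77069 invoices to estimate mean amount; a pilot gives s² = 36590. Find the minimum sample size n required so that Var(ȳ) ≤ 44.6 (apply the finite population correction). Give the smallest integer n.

812

Without fpc, n₀ = s²/D = 36590/44.6 = 820.4036.
With fpc, (1 − n/N)·s²/n ≤ D requires n ≥ n₀/(1 + n₀/N) = 820.4036/(1 + 820.4036/77069) = 811.7623.
Rounding up, n = 812.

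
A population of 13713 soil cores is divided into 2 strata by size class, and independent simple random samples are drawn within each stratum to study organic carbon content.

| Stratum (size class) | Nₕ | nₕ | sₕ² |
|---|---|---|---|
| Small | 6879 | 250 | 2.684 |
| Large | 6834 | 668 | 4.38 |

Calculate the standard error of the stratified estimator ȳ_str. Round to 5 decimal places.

Var(ȳ_str) = Σₕ Wₕ²(1 − fₕ)sₕ²/nₕ with Wₕ = Nₕ/N, N = 13713.
Small: Wₕ = 0.50164078; term = 0.50164078²·(1 − 0.03634249)·2.684/250 = 0.0026034598.
Large: Wₕ = 0.49835922; term = 0.49835922²·(1 − 0.09774656)·4.38/668 = 0.0014693024.
Sum = 0.0040727622.
SE = √(0.0040727622) = 0.06382.

0.06382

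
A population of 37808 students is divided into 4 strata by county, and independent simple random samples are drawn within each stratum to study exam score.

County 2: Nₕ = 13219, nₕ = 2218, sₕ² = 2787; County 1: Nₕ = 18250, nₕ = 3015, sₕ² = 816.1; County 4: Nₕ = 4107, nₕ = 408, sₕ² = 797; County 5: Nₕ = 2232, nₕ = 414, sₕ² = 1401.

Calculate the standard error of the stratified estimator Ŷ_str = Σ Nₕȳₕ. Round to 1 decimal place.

Var(Ŷ_str) = Σₕ Nₕ²(1 − fₕ)sₕ²/nₕ.
County 2: 13219²·(1 − 2218/13219)·2787/2218 = 1.8272846 × 10^8.
County 1: 18250²·(1 − 3015/18250)·816.1/3015 = 7.525951 × 10^7.
County 4: 4107²·(1 − 408/4107)·797/408 = 2.9676125 × 10^7.
County 5: 2232²·(1 − 414/2232)·1401/414 = 1.3731749 × 10^7.
Sum = 3.0139584 × 10^8.
SE = √(3.0139584 × 10^8) = 17360.8.

17360.8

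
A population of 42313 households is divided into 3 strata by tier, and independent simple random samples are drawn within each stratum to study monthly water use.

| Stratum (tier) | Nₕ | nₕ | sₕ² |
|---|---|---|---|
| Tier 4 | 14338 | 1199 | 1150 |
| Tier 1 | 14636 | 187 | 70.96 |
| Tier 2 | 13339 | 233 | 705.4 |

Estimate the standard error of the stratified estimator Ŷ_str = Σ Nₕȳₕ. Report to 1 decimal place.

Var(Ŷ_str) = Σₕ Nₕ²(1 − fₕ)sₕ²/nₕ.
Tier 4: 14338²·(1 − 1199/14338)·1150/1199 = 1.806881 × 10^8.
Tier 1: 14636²·(1 − 187/14636)·70.96/187 = 8.0247626 × 10^7.
Tier 2: 13339²·(1 − 233/13339)·705.4/233 = 5.2926475 × 10^8.
Sum = 7.9020048 × 10^8.
SE = √(7.9020048 × 10^8) = 28110.5.

28110.5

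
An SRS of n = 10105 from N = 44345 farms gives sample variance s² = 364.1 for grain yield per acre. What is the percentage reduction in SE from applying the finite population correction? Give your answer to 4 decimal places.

f = n/N = 10105/44345 = 0.22787236.
SE_no-fpc = √(s²/n) = 0.18982009; SE_fpc = √((1−f)s²/n) = 0.16679642.
Ratio = √(1−f) = 0.87870794. Reduction = 100·(1 − 0.87870794) = 12.1292%.

12.1292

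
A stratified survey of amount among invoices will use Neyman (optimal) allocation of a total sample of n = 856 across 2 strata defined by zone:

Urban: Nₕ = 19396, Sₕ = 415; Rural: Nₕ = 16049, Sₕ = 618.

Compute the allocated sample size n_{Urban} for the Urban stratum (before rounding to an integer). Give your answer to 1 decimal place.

383.5

Neyman allocation: nₕ = n·NₕSₕ / Σⱼ NⱼSⱼ.
Σ NⱼSⱼ = 19396·415 + 16049·618 = 1.7967622 × 10^7.
n_{Urban} = 856·19396·415 / (1.7967622 × 10^7) = 383.5.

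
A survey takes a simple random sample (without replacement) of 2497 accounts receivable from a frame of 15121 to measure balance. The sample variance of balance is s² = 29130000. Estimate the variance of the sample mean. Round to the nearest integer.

Under SRS without replacement, Var(ȳ) = (1 − f)·s²/n with f = n/N = 2497/15121 = 0.16513458.
Var(ȳ) = (1 − 0.16513458)·29130000/2497 = 0.83486542·11665.999 = 9739.5393.

9740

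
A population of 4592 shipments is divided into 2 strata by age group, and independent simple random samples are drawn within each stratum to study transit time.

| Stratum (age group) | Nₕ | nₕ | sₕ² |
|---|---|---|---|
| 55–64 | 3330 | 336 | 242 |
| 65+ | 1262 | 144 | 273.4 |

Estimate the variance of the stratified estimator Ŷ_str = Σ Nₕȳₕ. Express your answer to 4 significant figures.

9.860 × 10^6

Var(Ŷ_str) = Σₕ Nₕ²(1 − fₕ)sₕ²/nₕ.
55–64: 3330²·(1 − 336/3330)·242/336 = 7.1807882 × 10^6.
65+: 1262²·(1 − 144/1262)·273.4/144 = 2.6787808 × 10^6.
Sum = 9.859569 × 10^6.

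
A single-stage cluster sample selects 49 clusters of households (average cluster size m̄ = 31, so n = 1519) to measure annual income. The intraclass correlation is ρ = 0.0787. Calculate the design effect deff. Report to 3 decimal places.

3.361

deff = 1 + (31 − 1)·0.0787 = 1 + 2.361 = 3.361.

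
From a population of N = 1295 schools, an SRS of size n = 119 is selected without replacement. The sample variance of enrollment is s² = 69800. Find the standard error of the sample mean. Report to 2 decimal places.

23.08

Under SRS without replacement, Var(ȳ) = (1 − f)·s²/n with f = n/N = 119/1295 = 0.09189189.
Var(ȳ) = (1 − 0.09189189)·69800/119 = 0.90810811·586.55462 = 532.65501.
SE(ȳ) = √(532.65501) = 23.08.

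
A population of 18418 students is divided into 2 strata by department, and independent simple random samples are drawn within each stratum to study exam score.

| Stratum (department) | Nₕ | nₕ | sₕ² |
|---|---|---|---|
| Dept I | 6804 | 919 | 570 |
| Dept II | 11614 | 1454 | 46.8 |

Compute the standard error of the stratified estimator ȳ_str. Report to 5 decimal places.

0.29053

Var(ȳ_str) = Σₕ Wₕ²(1 − fₕ)sₕ²/nₕ with Wₕ = Nₕ/N, N = 18418.
Dept I: Wₕ = 0.36942122; term = 0.36942122²·(1 − 0.13506761)·570/919 = 0.07321249.
Dept II: Wₕ = 0.63057878; term = 0.63057878²·(1 − 0.12519373)·46.8/1454 = 0.011196236.
Sum = 0.084408726.
SE = √(0.084408726) = 0.29053.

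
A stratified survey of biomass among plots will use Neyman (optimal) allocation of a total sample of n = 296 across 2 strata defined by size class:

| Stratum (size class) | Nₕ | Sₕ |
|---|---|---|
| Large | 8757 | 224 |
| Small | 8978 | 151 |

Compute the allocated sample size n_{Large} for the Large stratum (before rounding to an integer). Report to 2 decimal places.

175.03

Neyman allocation: nₕ = n·NₕSₕ / Σⱼ NⱼSⱼ.
Σ NⱼSⱼ = 8757·224 + 8978·151 = 3.317246 × 10^6.
n_{Large} = 296·8757·224 / (3.317246 × 10^6) = 175.03.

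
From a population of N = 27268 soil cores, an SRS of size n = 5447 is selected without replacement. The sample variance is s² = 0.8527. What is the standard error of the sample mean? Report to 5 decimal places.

Under SRS without replacement, Var(ȳ) = (1 − f)·s²/n with f = n/N = 5447/27268 = 0.19975796.
Var(ȳ) = (1 − 0.19975796)·0.8527/5447 = 0.80024204·1.5654489 × 10^-4 = 1.252738 × 10^-4.
SE(ȳ) = √(1.252738 × 10^-4) = 0.01119.

0.01119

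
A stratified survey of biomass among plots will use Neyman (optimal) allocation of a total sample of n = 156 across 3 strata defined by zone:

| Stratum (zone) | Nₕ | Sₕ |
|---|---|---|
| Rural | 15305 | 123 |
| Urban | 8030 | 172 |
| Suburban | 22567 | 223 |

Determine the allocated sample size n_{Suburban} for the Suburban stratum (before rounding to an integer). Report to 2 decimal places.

94.63

Neyman allocation: nₕ = n·NₕSₕ / Σⱼ NⱼSⱼ.
Σ NⱼSⱼ = 15305·123 + 8030·172 + 22567·223 = 8.296116 × 10^6.
n_{Suburban} = 156·22567·223 / (8.296116 × 10^6) = 94.63.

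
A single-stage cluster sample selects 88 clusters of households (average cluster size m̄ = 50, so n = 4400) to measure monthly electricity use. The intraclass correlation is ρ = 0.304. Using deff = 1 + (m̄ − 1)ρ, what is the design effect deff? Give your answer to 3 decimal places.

15.896

deff = 1 + (50 − 1)·0.304 = 1 + 14.896 = 15.896.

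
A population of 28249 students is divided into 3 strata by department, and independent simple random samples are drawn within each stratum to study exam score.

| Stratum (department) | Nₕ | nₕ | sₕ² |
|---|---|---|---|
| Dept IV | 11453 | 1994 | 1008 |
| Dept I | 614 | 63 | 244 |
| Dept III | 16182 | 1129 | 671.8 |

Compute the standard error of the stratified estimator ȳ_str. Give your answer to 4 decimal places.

0.5019

Var(ȳ_str) = Σₕ Wₕ²(1 − fₕ)sₕ²/nₕ with Wₕ = Nₕ/N, N = 28249.
Dept IV: Wₕ = 0.40543028; term = 0.40543028²·(1 − 0.17410286)·1008/1994 = 0.068626793.
Dept I: Wₕ = 0.02173528; term = 0.02173528²·(1 − 0.10260586)·244/63 = 0.001641962.
Dept III: Wₕ = 0.57283444; term = 0.57283444²·(1 − 0.06976888)·671.8/1129 = 0.18163317.
Sum = 0.25190193.
SE = √(0.25190193) = 0.5019.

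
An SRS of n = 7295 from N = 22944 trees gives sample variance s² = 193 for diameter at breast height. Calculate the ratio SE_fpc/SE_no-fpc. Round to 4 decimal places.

f = n/N = 7295/22944 = 0.31794805.
SE_no-fpc = √(s²/n) = 0.16265447; SE_fpc = √((1−f)s²/n) = 0.13433053.
Ratio = √(1−f) = 0.82586437.

0.8259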